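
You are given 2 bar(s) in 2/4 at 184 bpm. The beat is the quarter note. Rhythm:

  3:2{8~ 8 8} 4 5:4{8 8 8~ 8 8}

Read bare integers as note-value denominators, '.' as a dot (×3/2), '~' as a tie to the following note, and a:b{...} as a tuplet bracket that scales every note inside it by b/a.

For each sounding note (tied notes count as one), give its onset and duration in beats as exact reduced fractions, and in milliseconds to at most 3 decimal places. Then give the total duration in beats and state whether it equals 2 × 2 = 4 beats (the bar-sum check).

1) 0.0ms=0b +217.391ms=2/3b
2) 217.391ms=2/3b +108.696ms=1/3b
3) 326.087ms=1b +326.087ms=1b
4) 652.174ms=2b +130.435ms=2/5b
5) 782.609ms=12/5b +130.435ms=2/5b
6) 913.043ms=14/5b +260.87ms=4/5b
7) 1173.913ms=18/5b +130.435ms=2/5b
Σ=4b of 4 (184bpm 2/4) — PASS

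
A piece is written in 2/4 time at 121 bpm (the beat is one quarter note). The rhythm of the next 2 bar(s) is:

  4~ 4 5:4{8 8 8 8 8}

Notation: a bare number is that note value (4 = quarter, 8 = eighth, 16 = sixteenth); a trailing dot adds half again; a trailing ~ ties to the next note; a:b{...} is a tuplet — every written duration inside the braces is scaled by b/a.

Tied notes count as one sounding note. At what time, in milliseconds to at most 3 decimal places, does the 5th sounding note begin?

1. 0.0ms @ 0 + 991.736ms (2)
2. 991.736ms @ 2 + 198.347ms (2/5)
3. 1190.083ms @ 12/5 + 198.347ms (2/5)
4. 1388.43ms @ 14/5 + 198.347ms (2/5)
5. 1586.777ms @ 16/5 + 198.347ms (2/5)
6. 1785.124ms @ 18/5 + 198.347ms (2/5)

note 5 onset = 16/5b = 1586.777ms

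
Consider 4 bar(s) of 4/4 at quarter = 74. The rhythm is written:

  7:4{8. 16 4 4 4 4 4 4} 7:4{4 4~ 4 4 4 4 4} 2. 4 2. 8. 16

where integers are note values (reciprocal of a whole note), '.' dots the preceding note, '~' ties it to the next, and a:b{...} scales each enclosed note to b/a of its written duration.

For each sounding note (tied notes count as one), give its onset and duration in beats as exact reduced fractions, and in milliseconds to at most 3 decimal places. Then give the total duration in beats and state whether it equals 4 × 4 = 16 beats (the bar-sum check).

1) 0.0ms=0b +347.49ms=3/7b
2) 347.49ms=3/7b +115.83ms=1/7b
3) 463.32ms=4/7b +463.32ms=4/7b
4) 926.641ms=8/7b +463.32ms=4/7b
5) 1389.961ms=12/7b +463.32ms=4/7b
6) 1853.282ms=16/7b +463.32ms=4/7b
7) 2316.602ms=20/7b +463.32ms=4/7b
8) 2779.923ms=24/7b +463.32ms=4/7b
9) 3243.243ms=4b +463.32ms=4/7b
10) 3706.564ms=32/7b +926.641ms=8/7b
11) 4633.205ms=40/7b +463.32ms=4/7b
12) 5096.525ms=44/7b +463.32ms=4/7b
13) 5559.846ms=48/7b +463.32ms=4/7b
14) 6023.166ms=52/7b +463.32ms=4/7b
15) 6486.486ms=8b +2432.432ms=3b
16) 8918.919ms=11b +810.811ms=1b
17) 9729.73ms=12b +2432.432ms=3b
18) 12162.162ms=15b +608.108ms=3/4b
19) 12770.27ms=63/4b +202.703ms=1/4b
Σ=16b of 16 (74bpm 4/4) — PASS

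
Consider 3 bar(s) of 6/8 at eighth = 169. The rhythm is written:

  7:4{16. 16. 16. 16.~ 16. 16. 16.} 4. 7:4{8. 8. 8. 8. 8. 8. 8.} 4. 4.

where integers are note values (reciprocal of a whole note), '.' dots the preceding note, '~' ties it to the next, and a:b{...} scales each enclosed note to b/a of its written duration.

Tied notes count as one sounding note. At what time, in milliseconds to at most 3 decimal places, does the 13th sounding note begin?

1. 0.0ms @ 0 + 152.156ms (3/7)
2. 152.156ms @ 3/7 + 152.156ms (3/7)
3. 304.311ms @ 6/7 + 152.156ms (3/7)
4. 456.467ms @ 9/7 + 304.311ms (6/7)
5. 760.778ms @ 15/7 + 152.156ms (3/7)
6. 912.933ms @ 18/7 + 152.156ms (3/7)
7. 1065.089ms @ 3 + 1065.089ms (3)
8. 2130.178ms @ 6 + 304.311ms (6/7)
9. 2434.489ms @ 48/7 + 304.311ms (6/7)
10. 2738.8ms @ 54/7 + 304.311ms (6/7)
11. 3043.111ms @ 60/7 + 304.311ms (6/7)
12. 3347.422ms @ 66/7 + 304.311ms (6/7)
13. 3651.733ms @ 72/7 + 304.311ms (6/7)
14. 3956.044ms @ 78/7 + 304.311ms (6/7)
15. 4260.355ms @ 12 + 1065.089ms (3)
16. 5325.444ms @ 15 + 1065.089ms (3)

note 13 onset = 72/7b = 3651.733ms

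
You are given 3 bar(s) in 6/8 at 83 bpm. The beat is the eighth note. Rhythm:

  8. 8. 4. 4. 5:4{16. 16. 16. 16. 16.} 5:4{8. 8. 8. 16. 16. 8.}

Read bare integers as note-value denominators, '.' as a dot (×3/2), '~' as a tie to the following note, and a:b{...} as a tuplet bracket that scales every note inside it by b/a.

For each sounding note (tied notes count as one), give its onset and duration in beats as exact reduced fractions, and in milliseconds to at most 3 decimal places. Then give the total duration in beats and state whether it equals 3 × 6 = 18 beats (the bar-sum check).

1) 0.0ms=0b +1084.337ms=3/2b
2) 1084.337ms=3/2b +1084.337ms=3/2b
3) 2168.675ms=3b +2168.675ms=3b
4) 4337.349ms=6b +2168.675ms=3b
5) 6506.024ms=9b +433.735ms=3/5b
6) 6939.759ms=48/5b +433.735ms=3/5b
7) 7373.494ms=51/5b +433.735ms=3/5b
8) 7807.229ms=54/5b +433.735ms=3/5b
9) 8240.964ms=57/5b +433.735ms=3/5b
10) 8674.699ms=12b +867.47ms=6/5b
11) 9542.169ms=66/5b +867.47ms=6/5b
12) 10409.639ms=72/5b +867.47ms=6/5b
13) 11277.108ms=78/5b +433.735ms=3/5b
14) 11710.843ms=81/5b +433.735ms=3/5b
15) 12144.578ms=84/5b +867.47ms=6/5b
Σ=18b of 18 (83bpm 6/8) — PASS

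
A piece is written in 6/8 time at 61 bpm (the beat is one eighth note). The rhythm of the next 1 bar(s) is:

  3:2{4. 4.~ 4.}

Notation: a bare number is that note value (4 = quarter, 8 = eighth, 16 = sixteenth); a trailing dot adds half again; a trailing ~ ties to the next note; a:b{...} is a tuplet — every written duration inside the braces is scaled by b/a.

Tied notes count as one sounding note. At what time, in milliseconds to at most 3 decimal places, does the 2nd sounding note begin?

note 2 onset = 2b = 1967.213ms

1. 0.0ms @ 0 + 1967.213ms (2)
2. 1967.213ms @ 2 + 3934.426ms (4)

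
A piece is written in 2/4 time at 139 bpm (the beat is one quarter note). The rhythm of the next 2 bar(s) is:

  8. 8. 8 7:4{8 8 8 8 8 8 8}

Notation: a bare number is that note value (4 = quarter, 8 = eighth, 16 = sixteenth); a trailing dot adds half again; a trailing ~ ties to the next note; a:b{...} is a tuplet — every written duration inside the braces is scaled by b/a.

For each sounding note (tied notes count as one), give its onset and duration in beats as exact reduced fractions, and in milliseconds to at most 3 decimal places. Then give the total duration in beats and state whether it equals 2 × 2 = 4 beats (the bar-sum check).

1) 0.0ms=0b +323.741ms=3/4b
2) 323.741ms=3/4b +323.741ms=3/4b
3) 647.482ms=3/2b +215.827ms=1/2b
4) 863.309ms=2b +123.33ms=2/7b
5) 986.639ms=16/7b +123.33ms=2/7b
6) 1109.969ms=18/7b +123.33ms=2/7b
7) 1233.299ms=20/7b +123.33ms=2/7b
8) 1356.629ms=22/7b +123.33ms=2/7b
9) 1479.959ms=24/7b +123.33ms=2/7b
10) 1603.289ms=26/7b +123.33ms=2/7b
Σ=4b of 4 (139bpm 2/4) — PASS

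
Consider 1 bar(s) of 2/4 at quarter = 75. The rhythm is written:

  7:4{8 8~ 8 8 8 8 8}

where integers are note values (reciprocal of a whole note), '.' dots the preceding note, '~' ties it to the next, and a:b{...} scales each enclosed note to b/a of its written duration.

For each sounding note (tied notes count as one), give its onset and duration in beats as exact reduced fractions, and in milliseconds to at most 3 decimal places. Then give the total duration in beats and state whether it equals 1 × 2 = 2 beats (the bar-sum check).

1) 0.0ms=0b +228.571ms=2/7b
2) 228.571ms=2/7b +457.143ms=4/7b
3) 685.714ms=6/7b +228.571ms=2/7b
4) 914.286ms=8/7b +228.571ms=2/7b
5) 1142.857ms=10/7b +228.571ms=2/7b
6) 1371.429ms=12/7b +228.571ms=2/7b
Σ=2b of 2 (75bpm 2/4) — PASS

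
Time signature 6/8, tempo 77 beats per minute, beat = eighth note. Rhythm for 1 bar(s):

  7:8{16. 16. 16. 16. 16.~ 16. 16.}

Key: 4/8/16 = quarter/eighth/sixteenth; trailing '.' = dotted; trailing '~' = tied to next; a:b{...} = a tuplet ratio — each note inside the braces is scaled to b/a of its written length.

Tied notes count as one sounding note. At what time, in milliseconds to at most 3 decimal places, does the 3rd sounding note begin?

1. 0.0ms @ 0 + 667.904ms (6/7)
2. 667.904ms @ 6/7 + 667.904ms (6/7)
3. 1335.807ms @ 12/7 + 667.904ms (6/7)
4. 2003.711ms @ 18/7 + 667.904ms (6/7)
5. 2671.614ms @ 24/7 + 1335.807ms (12/7)
6. 4007.421ms @ 36/7 + 667.904ms (6/7)

note 3 onset = 12/7b = 1335.807ms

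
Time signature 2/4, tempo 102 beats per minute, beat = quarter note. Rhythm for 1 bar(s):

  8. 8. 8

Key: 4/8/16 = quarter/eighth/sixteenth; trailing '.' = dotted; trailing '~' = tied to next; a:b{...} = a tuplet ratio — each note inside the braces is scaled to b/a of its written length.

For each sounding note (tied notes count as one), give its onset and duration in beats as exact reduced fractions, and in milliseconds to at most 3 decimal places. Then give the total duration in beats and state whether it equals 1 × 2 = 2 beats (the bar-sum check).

1) 0.0ms=0b +441.176ms=3/4b
2) 441.176ms=3/4b +441.176ms=3/4b
3) 882.353ms=3/2b +294.118ms=1/2b
Σ=2b of 2 (102bpm 2/4) — PASS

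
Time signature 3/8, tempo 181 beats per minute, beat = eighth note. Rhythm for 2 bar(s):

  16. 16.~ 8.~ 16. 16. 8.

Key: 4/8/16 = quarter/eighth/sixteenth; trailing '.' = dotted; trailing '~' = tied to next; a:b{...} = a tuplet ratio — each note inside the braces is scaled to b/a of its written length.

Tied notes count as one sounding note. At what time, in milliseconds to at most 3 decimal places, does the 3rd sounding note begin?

1. 0.0ms @ 0 + 248.619ms (3/4)
2. 248.619ms @ 3/4 + 994.475ms (3)
3. 1243.094ms @ 15/4 + 248.619ms (3/4)
4. 1491.713ms @ 9/2 + 497.238ms (3/2)

note 3 onset = 15/4b = 1243.094ms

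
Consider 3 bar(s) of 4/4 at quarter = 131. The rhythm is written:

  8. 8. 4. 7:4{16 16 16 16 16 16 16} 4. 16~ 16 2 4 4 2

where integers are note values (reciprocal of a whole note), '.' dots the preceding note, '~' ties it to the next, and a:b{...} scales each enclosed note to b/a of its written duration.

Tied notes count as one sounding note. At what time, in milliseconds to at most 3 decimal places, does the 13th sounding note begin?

note 13 onset = 6b = 2748.092ms

1. 0.0ms @ 0 + 343.511ms (3/4)
2. 343.511ms @ 3/4 + 343.511ms (3/4)
3. 687.023ms @ 3/2 + 687.023ms (3/2)
4. 1374.046ms @ 3 + 65.431ms (1/7)
5. 1439.477ms @ 22/7 + 65.431ms (1/7)
6. 1504.907ms @ 23/7 + 65.431ms (1/7)
7. 1570.338ms @ 24/7 + 65.431ms (1/7)
8. 1635.769ms @ 25/7 + 65.431ms (1/7)
9. 1701.2ms @ 26/7 + 65.431ms (1/7)
10. 1766.63ms @ 27/7 + 65.431ms (1/7)
11. 1832.061ms @ 4 + 687.023ms (3/2)
12. 2519.084ms @ 11/2 + 229.008ms (1/2)
13. 2748.092ms @ 6 + 916.031ms (2)
14. 3664.122ms @ 8 + 458.015ms (1)
15. 4122.137ms @ 9 + 458.015ms (1)
16. 4580.153ms @ 10 + 916.031ms (2)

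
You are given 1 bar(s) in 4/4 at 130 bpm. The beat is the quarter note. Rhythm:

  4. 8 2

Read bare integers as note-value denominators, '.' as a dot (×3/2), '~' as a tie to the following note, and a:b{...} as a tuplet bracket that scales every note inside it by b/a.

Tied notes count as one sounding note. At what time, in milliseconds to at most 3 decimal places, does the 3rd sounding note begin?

note 3 onset = 2b = 923.077ms

1. 0.0ms @ 0 + 692.308ms (3/2)
2. 692.308ms @ 3/2 + 230.769ms (1/2)
3. 923.077ms @ 2 + 923.077ms (2)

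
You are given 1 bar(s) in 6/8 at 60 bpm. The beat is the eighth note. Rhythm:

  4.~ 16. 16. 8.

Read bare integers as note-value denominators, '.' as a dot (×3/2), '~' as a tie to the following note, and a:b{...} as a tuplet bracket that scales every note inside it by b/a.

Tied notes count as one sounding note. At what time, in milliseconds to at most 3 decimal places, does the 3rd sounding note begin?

1. 0.0ms @ 0 + 3750.0ms (15/4)
2. 3750.0ms @ 15/4 + 750.0ms (3/4)
3. 4500.0ms @ 9/2 + 1500.0ms (3/2)

note 3 onset = 9/2b = 4500.0ms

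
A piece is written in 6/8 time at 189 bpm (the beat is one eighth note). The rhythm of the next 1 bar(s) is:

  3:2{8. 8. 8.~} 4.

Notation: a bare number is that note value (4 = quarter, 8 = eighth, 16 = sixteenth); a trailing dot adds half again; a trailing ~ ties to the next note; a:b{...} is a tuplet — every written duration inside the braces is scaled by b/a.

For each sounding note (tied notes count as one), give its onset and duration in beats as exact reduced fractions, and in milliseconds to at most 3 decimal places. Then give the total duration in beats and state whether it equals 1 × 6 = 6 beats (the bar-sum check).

1) 0.0ms=0b +317.46ms=1b
2) 317.46ms=1b +317.46ms=1b
3) 634.921ms=2b +1269.841ms=4b
Σ=6b of 6 (189bpm 6/8) — PASS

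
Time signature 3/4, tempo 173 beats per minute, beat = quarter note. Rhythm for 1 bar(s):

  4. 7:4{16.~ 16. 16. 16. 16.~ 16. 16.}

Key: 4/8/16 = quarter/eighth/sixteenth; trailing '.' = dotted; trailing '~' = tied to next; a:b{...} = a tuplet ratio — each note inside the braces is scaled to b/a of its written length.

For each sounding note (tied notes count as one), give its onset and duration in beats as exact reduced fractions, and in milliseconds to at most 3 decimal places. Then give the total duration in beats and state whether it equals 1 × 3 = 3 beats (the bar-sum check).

1) 0.0ms=0b +520.231ms=3/2b
2) 520.231ms=3/2b +148.637ms=3/7b
3) 668.869ms=27/14b +74.319ms=3/14b
4) 743.187ms=15/7b +74.319ms=3/14b
5) 817.506ms=33/14b +148.637ms=3/7b
6) 966.144ms=39/14b +74.319ms=3/14b
Σ=3b of 3 (173bpm 3/4) — PASS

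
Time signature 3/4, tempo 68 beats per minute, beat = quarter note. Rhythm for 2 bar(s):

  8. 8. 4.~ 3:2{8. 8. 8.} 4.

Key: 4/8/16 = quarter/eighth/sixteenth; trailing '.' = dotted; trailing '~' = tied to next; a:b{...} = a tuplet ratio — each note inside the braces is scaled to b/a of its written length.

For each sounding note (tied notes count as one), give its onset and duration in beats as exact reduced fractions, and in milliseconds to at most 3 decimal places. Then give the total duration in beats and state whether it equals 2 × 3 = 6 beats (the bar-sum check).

1) 0.0ms=0b +661.765ms=3/4b
2) 661.765ms=3/4b +661.765ms=3/4b
3) 1323.529ms=3/2b +1764.706ms=2b
4) 3088.235ms=7/2b +441.176ms=1/2b
5) 3529.412ms=4b +441.176ms=1/2b
6) 3970.588ms=9/2b +1323.529ms=3/2b
Σ=6b of 6 (68bpm 3/4) — PASS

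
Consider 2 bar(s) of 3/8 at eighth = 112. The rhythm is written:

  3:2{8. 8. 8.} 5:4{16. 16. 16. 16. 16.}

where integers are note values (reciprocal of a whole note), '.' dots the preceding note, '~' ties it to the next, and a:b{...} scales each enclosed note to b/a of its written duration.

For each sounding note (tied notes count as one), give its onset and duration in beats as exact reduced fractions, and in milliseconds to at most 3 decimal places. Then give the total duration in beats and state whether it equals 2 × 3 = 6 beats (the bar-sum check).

1) 0.0ms=0b +535.714ms=1b
2) 535.714ms=1b +535.714ms=1b
3) 1071.429ms=2b +535.714ms=1b
4) 1607.143ms=3b +321.429ms=3/5b
5) 1928.571ms=18/5b +321.429ms=3/5b
6) 2250.0ms=21/5b +321.429ms=3/5b
7) 2571.429ms=24/5b +321.429ms=3/5b
8) 2892.857ms=27/5b +321.429ms=3/5b
Σ=6b of 6 (112bpm 3/8) — PASS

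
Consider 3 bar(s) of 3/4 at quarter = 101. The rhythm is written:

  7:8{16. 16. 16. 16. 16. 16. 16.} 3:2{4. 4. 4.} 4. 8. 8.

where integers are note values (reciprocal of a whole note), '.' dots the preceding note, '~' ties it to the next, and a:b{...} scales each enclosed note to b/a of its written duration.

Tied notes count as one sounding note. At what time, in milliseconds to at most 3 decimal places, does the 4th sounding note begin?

1. 0.0ms @ 0 + 254.597ms (3/7)
2. 254.597ms @ 3/7 + 254.597ms (3/7)
3. 509.194ms @ 6/7 + 254.597ms (3/7)
4. 763.791ms @ 9/7 + 254.597ms (3/7)
5. 1018.388ms @ 12/7 + 254.597ms (3/7)
6. 1272.984ms @ 15/7 + 254.597ms (3/7)
7. 1527.581ms @ 18/7 + 254.597ms (3/7)
8. 1782.178ms @ 3 + 594.059ms (1)
9. 2376.238ms @ 4 + 594.059ms (1)
10. 2970.297ms @ 5 + 594.059ms (1)
11. 3564.356ms @ 6 + 891.089ms (3/2)
12. 4455.446ms @ 15/2 + 445.545ms (3/4)
13. 4900.99ms @ 33/4 + 445.545ms (3/4)

note 4 onset = 9/7b = 763.791ms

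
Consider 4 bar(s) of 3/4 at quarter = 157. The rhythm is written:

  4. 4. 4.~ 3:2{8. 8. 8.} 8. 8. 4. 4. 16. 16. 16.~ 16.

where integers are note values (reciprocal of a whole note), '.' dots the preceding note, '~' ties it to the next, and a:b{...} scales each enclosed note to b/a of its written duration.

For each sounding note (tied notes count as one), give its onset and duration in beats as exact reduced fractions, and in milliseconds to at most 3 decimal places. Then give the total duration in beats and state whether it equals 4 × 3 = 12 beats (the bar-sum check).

1) 0.0ms=0b +573.248ms=3/2b
2) 573.248ms=3/2b +573.248ms=3/2b
3) 1146.497ms=3b +764.331ms=2b
4) 1910.828ms=5b +191.083ms=1/2b
5) 2101.911ms=11/2b +191.083ms=1/2b
6) 2292.994ms=6b +286.624ms=3/4b
7) 2579.618ms=27/4b +286.624ms=3/4b
8) 2866.242ms=15/2b +573.248ms=3/2b
9) 3439.49ms=9b +573.248ms=3/2b
10) 4012.739ms=21/2b +143.312ms=3/8b
11) 4156.051ms=87/8b +143.312ms=3/8b
12) 4299.363ms=45/4b +286.624ms=3/4b
Σ=12b of 12 (157bpm 3/4) — PASS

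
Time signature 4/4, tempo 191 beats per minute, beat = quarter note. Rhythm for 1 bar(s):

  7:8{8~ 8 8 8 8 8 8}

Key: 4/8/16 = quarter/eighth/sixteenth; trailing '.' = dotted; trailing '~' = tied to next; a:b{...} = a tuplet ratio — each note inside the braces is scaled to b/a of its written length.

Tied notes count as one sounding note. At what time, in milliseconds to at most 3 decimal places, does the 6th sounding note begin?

1. 0.0ms @ 0 + 359.013ms (8/7)
2. 359.013ms @ 8/7 + 179.506ms (4/7)
3. 538.519ms @ 12/7 + 179.506ms (4/7)
4. 718.025ms @ 16/7 + 179.506ms (4/7)
5. 897.532ms @ 20/7 + 179.506ms (4/7)
6. 1077.038ms @ 24/7 + 179.506ms (4/7)

note 6 onset = 24/7b = 1077.038ms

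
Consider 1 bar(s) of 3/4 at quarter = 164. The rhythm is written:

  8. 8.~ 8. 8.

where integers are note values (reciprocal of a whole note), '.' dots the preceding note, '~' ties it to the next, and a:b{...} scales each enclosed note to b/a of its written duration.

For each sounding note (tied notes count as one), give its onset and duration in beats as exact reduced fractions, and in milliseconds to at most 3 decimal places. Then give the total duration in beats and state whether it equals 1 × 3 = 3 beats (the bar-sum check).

1) 0.0ms=0b +274.39ms=3/4b
2) 274.39ms=3/4b +548.78ms=3/2b
3) 823.171ms=9/4b +274.39ms=3/4b
Σ=3b of 3 (164bpm 3/4) — PASS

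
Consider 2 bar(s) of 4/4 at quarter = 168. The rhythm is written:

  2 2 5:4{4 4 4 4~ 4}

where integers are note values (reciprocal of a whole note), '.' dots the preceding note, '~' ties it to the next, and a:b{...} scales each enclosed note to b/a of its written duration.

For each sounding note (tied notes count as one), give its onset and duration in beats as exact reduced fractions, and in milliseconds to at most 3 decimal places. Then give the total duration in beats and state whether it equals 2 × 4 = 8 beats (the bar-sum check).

1) 0.0ms=0b +714.286ms=2b
2) 714.286ms=2b +714.286ms=2b
3) 1428.571ms=4b +285.714ms=4/5b
4) 1714.286ms=24/5b +285.714ms=4/5b
5) 2000.0ms=28/5b +285.714ms=4/5b
6) 2285.714ms=32/5b +571.429ms=8/5b
Σ=8b of 8 (168bpm 4/4) — PASS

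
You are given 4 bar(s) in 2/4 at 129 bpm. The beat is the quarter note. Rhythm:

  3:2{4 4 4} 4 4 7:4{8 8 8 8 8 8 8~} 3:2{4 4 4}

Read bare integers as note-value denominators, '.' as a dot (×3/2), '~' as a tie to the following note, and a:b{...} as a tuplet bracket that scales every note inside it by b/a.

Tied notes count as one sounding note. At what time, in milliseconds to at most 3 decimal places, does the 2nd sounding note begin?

1. 0.0ms @ 0 + 310.078ms (2/3)
2. 310.078ms @ 2/3 + 310.078ms (2/3)
3. 620.155ms @ 4/3 + 310.078ms (2/3)
4. 930.233ms @ 2 + 465.116ms (1)
5. 1395.349ms @ 3 + 465.116ms (1)
6. 1860.465ms @ 4 + 132.89ms (2/7)
7. 1993.355ms @ 30/7 + 132.89ms (2/7)
8. 2126.246ms @ 32/7 + 132.89ms (2/7)
9. 2259.136ms @ 34/7 + 132.89ms (2/7)
10. 2392.027ms @ 36/7 + 132.89ms (2/7)
11. 2524.917ms @ 38/7 + 132.89ms (2/7)
12. 2657.807ms @ 40/7 + 442.968ms (20/21)
13. 3100.775ms @ 20/3 + 310.078ms (2/3)
14. 3410.853ms @ 22/3 + 310.078ms (2/3)

note 2 onset = 2/3b = 310.078ms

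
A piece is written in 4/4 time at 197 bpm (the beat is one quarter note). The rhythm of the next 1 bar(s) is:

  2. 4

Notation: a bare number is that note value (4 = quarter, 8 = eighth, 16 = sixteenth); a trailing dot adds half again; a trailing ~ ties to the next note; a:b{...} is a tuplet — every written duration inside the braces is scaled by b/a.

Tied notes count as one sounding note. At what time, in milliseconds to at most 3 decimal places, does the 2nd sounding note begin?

note 2 onset = 3b = 913.706ms

1. 0.0ms @ 0 + 913.706ms (3)
2. 913.706ms @ 3 + 304.569ms (1)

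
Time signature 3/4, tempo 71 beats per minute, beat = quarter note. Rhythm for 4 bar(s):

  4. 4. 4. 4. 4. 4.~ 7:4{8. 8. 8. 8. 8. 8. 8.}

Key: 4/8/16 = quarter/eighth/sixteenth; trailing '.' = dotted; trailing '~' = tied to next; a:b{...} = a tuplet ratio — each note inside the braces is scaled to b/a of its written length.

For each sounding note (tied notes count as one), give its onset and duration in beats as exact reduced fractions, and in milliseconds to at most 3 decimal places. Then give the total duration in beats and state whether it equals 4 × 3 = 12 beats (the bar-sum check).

1) 0.0ms=0b +1267.606ms=3/2b
2) 1267.606ms=3/2b +1267.606ms=3/2b
3) 2535.211ms=3b +1267.606ms=3/2b
4) 3802.817ms=9/2b +1267.606ms=3/2b
5) 5070.423ms=6b +1267.606ms=3/2b
6) 6338.028ms=15/2b +1629.779ms=27/14b
7) 7967.807ms=66/7b +362.173ms=3/7b
8) 8329.98ms=69/7b +362.173ms=3/7b
9) 8692.153ms=72/7b +362.173ms=3/7b
10) 9054.326ms=75/7b +362.173ms=3/7b
11) 9416.499ms=78/7b +362.173ms=3/7b
12) 9778.672ms=81/7b +362.173ms=3/7b
Σ=12b of 12 (71bpm 3/4) — PASS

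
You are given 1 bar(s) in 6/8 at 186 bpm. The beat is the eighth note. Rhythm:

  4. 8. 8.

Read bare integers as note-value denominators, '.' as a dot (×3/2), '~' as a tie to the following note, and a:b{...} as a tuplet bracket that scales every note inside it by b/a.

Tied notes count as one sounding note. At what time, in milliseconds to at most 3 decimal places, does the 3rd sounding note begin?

note 3 onset = 9/2b = 1451.613ms

1. 0.0ms @ 0 + 967.742ms (3)
2. 967.742ms @ 3 + 483.871ms (3/2)
3. 1451.613ms @ 9/2 + 483.871ms (3/2)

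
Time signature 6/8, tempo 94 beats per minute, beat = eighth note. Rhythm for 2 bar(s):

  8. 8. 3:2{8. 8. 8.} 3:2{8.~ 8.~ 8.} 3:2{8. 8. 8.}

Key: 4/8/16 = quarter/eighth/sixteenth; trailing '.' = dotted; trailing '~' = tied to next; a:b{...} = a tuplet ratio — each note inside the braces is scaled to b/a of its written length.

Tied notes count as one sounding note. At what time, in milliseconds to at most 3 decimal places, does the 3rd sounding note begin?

1. 0.0ms @ 0 + 957.447ms (3/2)
2. 957.447ms @ 3/2 + 957.447ms (3/2)
3. 1914.894ms @ 3 + 638.298ms (1)
4. 2553.191ms @ 4 + 638.298ms (1)
5. 3191.489ms @ 5 + 638.298ms (1)
6. 3829.787ms @ 6 + 1914.894ms (3)
7. 5744.681ms @ 9 + 638.298ms (1)
8. 6382.979ms @ 10 + 638.298ms (1)
9. 7021.277ms @ 11 + 638.298ms (1)

note 3 onset = 3b = 1914.894ms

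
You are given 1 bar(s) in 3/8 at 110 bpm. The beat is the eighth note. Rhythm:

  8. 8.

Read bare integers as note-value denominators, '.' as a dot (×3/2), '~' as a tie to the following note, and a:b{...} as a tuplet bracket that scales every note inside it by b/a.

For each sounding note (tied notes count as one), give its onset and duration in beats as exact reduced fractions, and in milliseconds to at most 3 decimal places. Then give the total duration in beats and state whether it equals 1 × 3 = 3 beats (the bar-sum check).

1) 0.0ms=0b +818.182ms=3/2b
2) 818.182ms=3/2b +818.182ms=3/2b
Σ=3b of 3 (110bpm 3/8) — PASS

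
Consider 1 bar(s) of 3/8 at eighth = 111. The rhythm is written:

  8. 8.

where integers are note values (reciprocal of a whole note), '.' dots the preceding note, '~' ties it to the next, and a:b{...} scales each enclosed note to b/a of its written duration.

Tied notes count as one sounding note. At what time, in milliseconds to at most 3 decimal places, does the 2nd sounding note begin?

note 2 onset = 3/2b = 810.811ms

1. 0.0ms @ 0 + 810.811ms (3/2)
2. 810.811ms @ 3/2 + 810.811ms (3/2)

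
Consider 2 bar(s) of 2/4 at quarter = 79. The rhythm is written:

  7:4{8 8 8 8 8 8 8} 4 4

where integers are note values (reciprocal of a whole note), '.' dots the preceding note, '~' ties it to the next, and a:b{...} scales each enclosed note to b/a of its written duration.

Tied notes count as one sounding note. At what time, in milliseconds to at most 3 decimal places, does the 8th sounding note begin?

1. 0.0ms @ 0 + 216.998ms (2/7)
2. 216.998ms @ 2/7 + 216.998ms (2/7)
3. 433.996ms @ 4/7 + 216.998ms (2/7)
4. 650.995ms @ 6/7 + 216.998ms (2/7)
5. 867.993ms @ 8/7 + 216.998ms (2/7)
6. 1084.991ms @ 10/7 + 216.998ms (2/7)
7. 1301.989ms @ 12/7 + 216.998ms (2/7)
8. 1518.987ms @ 2 + 759.494ms (1)
9. 2278.481ms @ 3 + 759.494ms (1)

note 8 onset = 2b = 1518.987ms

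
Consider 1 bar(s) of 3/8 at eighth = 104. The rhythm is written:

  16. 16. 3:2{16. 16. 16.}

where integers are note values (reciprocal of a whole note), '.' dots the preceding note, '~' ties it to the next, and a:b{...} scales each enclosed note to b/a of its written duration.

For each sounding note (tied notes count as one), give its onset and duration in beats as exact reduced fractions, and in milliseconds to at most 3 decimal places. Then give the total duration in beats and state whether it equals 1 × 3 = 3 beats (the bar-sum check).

1) 0.0ms=0b +432.692ms=3/4b
2) 432.692ms=3/4b +432.692ms=3/4b
3) 865.385ms=3/2b +288.462ms=1/2b
4) 1153.846ms=2b +288.462ms=1/2b
5) 1442.308ms=5/2b +288.462ms=1/2b
Σ=3b of 3 (104bpm 3/8) — PASS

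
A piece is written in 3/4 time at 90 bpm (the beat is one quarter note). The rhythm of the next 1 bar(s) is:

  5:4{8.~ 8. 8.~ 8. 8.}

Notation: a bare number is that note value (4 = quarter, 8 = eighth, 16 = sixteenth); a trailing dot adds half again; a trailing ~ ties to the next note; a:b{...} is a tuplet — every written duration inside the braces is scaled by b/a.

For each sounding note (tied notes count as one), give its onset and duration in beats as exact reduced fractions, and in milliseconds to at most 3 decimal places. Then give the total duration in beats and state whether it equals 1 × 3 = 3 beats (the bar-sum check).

1) 0.0ms=0b +800.0ms=6/5b
2) 800.0ms=6/5b +800.0ms=6/5b
3) 1600.0ms=12/5b +400.0ms=3/5b
Σ=3b of 3 (90bpm 3/4) — PASS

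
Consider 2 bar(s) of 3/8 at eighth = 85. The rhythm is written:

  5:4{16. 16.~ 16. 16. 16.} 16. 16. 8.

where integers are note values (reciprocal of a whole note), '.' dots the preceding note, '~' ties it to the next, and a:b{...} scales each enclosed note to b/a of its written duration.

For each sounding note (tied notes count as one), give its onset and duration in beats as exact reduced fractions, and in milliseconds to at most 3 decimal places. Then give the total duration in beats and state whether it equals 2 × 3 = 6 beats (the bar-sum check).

1) 0.0ms=0b +423.529ms=3/5b
2) 423.529ms=3/5b +847.059ms=6/5b
3) 1270.588ms=9/5b +423.529ms=3/5b
4) 1694.118ms=12/5b +423.529ms=3/5b
5) 2117.647ms=3b +529.412ms=3/4b
6) 2647.059ms=15/4b +529.412ms=3/4b
7) 3176.471ms=9/2b +1058.824ms=3/2b
Σ=6b of 6 (85bpm 3/8) — PASS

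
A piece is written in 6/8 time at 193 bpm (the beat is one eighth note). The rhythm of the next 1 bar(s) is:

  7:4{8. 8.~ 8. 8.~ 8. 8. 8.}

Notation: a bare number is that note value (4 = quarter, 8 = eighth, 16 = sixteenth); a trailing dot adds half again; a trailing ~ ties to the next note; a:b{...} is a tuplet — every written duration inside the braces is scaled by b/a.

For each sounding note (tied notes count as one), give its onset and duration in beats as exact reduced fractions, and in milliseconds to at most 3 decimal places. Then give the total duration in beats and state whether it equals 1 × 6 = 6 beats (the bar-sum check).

1) 0.0ms=0b +266.469ms=6/7b
2) 266.469ms=6/7b +532.939ms=12/7b
3) 799.408ms=18/7b +532.939ms=12/7b
4) 1332.346ms=30/7b +266.469ms=6/7b
5) 1598.816ms=36/7b +266.469ms=6/7b
Σ=6b of 6 (193bpm 6/8) — PASS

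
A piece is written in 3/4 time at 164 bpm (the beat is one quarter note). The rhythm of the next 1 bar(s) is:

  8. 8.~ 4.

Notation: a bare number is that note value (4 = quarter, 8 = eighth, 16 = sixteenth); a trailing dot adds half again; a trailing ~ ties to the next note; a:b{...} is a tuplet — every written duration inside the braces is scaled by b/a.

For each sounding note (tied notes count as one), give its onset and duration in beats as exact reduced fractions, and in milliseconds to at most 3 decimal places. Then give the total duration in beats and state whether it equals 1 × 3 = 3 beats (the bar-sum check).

1) 0.0ms=0b +274.39ms=3/4b
2) 274.39ms=3/4b +823.171ms=9/4b
Σ=3b of 3 (164bpm 3/4) — PASS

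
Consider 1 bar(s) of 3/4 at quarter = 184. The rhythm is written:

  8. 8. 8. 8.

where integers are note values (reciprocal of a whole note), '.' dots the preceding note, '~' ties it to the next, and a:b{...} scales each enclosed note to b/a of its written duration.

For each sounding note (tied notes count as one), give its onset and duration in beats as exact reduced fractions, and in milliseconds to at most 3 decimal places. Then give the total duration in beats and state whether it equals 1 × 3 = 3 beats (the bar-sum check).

1) 0.0ms=0b +244.565ms=3/4b
2) 244.565ms=3/4b +244.565ms=3/4b
3) 489.13ms=3/2b +244.565ms=3/4b
4) 733.696ms=9/4b +244.565ms=3/4b
Σ=3b of 3 (184bpm 3/4) — PASS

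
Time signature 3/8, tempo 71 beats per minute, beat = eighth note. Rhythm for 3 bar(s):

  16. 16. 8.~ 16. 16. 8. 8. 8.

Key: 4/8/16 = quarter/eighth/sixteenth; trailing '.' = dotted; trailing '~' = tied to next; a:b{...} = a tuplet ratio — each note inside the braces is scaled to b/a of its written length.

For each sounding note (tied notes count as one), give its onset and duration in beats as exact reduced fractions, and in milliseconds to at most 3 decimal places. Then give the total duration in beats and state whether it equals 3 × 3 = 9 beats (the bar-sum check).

1) 0.0ms=0b +633.803ms=3/4b
2) 633.803ms=3/4b +633.803ms=3/4b
3) 1267.606ms=3/2b +1901.408ms=9/4b
4) 3169.014ms=15/4b +633.803ms=3/4b
5) 3802.817ms=9/2b +1267.606ms=3/2b
6) 5070.423ms=6b +1267.606ms=3/2b
7) 6338.028ms=15/2b +1267.606ms=3/2b
Σ=9b of 9 (71bpm 3/8) — PASS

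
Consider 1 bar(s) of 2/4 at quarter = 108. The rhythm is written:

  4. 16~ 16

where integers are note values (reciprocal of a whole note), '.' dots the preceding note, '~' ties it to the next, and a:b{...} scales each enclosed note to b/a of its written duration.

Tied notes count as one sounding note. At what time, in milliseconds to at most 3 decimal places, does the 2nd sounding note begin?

note 2 onset = 3/2b = 833.333ms

1. 0.0ms @ 0 + 833.333ms (3/2)
2. 833.333ms @ 3/2 + 277.778ms (1/2)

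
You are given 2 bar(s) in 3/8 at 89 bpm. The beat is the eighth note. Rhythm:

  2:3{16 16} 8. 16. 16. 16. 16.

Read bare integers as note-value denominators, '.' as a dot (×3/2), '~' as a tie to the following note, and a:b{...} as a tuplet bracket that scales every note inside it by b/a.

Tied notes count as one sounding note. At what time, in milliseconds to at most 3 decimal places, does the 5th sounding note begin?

note 5 onset = 15/4b = 2528.09ms

1. 0.0ms @ 0 + 505.618ms (3/4)
2. 505.618ms @ 3/4 + 505.618ms (3/4)
3. 1011.236ms @ 3/2 + 1011.236ms (3/2)
4. 2022.472ms @ 3 + 505.618ms (3/4)
5. 2528.09ms @ 15/4 + 505.618ms (3/4)
6. 3033.708ms @ 9/2 + 505.618ms (3/4)
7. 3539.326ms @ 21/4 + 505.618ms (3/4)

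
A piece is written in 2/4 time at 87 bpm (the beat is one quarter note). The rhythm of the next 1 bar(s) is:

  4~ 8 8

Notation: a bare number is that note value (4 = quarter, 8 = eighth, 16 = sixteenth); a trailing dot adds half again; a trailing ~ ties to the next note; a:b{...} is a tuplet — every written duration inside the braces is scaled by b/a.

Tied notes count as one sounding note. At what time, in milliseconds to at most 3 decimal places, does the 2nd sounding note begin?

1. 0.0ms @ 0 + 1034.483ms (3/2)
2. 1034.483ms @ 3/2 + 344.828ms (1/2)

note 2 onset = 3/2b = 1034.483ms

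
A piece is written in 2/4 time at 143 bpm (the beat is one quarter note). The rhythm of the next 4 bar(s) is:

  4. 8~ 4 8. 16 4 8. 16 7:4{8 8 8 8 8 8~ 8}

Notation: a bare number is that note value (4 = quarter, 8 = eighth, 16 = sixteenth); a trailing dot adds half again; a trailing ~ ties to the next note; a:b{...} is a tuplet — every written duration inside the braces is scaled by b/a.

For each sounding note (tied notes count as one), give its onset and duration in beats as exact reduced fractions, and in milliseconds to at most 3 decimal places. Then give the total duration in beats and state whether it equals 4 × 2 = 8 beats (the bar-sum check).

1) 0.0ms=0b +629.371ms=3/2b
2) 629.371ms=3/2b +629.371ms=3/2b
3) 1258.741ms=3b +314.685ms=3/4b
4) 1573.427ms=15/4b +104.895ms=1/4b
5) 1678.322ms=4b +419.58ms=1b
6) 2097.902ms=5b +314.685ms=3/4b
7) 2412.587ms=23/4b +104.895ms=1/4b
8) 2517.483ms=6b +119.88ms=2/7b
9) 2637.363ms=44/7b +119.88ms=2/7b
10) 2757.243ms=46/7b +119.88ms=2/7b
11) 2877.123ms=48/7b +119.88ms=2/7b
12) 2997.003ms=50/7b +119.88ms=2/7b
13) 3116.883ms=52/7b +239.76ms=4/7b
Σ=8b of 8 (143bpm 2/4) — PASS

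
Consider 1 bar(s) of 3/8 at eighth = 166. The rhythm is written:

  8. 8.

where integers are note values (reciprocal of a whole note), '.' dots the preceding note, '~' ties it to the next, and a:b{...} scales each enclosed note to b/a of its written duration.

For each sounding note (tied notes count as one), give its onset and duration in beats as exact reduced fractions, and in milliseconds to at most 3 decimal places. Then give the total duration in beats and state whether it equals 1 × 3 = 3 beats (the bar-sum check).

1) 0.0ms=0b +542.169ms=3/2b
2) 542.169ms=3/2b +542.169ms=3/2b
Σ=3b of 3 (166bpm 3/8) — PASS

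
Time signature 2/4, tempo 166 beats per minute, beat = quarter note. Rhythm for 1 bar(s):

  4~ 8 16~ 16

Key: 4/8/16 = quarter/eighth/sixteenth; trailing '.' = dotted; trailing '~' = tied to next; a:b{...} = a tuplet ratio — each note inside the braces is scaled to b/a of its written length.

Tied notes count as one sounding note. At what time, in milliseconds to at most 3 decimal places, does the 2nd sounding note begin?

note 2 onset = 3/2b = 542.169ms

1. 0.0ms @ 0 + 542.169ms (3/2)
2. 542.169ms @ 3/2 + 180.723ms (1/2)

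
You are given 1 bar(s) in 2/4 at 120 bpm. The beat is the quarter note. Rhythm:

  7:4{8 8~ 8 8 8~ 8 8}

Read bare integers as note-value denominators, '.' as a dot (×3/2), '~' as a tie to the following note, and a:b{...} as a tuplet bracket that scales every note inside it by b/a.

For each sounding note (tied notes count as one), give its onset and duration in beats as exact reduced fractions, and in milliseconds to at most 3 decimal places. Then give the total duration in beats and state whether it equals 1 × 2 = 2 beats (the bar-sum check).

1) 0.0ms=0b +142.857ms=2/7b
2) 142.857ms=2/7b +285.714ms=4/7b
3) 428.571ms=6/7b +142.857ms=2/7b
4) 571.429ms=8/7b +285.714ms=4/7b
5) 857.143ms=12/7b +142.857ms=2/7b
Σ=2b of 2 (120bpm 2/4) — PASS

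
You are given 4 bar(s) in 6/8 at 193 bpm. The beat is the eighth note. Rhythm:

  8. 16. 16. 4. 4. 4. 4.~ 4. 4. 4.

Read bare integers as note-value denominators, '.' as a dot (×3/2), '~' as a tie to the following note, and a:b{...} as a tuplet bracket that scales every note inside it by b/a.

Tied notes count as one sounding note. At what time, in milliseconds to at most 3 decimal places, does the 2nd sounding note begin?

note 2 onset = 3/2b = 466.321ms

1. 0.0ms @ 0 + 466.321ms (3/2)
2. 466.321ms @ 3/2 + 233.161ms (3/4)
3. 699.482ms @ 9/4 + 233.161ms (3/4)
4. 932.642ms @ 3 + 932.642ms (3)
5. 1865.285ms @ 6 + 932.642ms (3)
6. 2797.927ms @ 9 + 932.642ms (3)
7. 3730.57ms @ 12 + 1865.285ms (6)
8. 5595.855ms @ 18 + 932.642ms (3)
9. 6528.497ms @ 21 + 932.642ms (3)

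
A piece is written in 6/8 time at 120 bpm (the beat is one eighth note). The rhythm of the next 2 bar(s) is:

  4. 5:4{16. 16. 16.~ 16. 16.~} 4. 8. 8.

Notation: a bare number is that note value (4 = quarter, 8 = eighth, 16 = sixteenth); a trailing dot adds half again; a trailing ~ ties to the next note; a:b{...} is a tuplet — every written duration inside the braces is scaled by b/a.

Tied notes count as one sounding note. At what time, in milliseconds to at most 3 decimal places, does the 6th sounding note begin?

1. 0.0ms @ 0 + 1500.0ms (3)
2. 1500.0ms @ 3 + 300.0ms (3/5)
3. 1800.0ms @ 18/5 + 300.0ms (3/5)
4. 2100.0ms @ 21/5 + 600.0ms (6/5)
5. 2700.0ms @ 27/5 + 1800.0ms (18/5)
6. 4500.0ms @ 9 + 750.0ms (3/2)
7. 5250.0ms @ 21/2 + 750.0ms (3/2)

note 6 onset = 9b = 4500.0ms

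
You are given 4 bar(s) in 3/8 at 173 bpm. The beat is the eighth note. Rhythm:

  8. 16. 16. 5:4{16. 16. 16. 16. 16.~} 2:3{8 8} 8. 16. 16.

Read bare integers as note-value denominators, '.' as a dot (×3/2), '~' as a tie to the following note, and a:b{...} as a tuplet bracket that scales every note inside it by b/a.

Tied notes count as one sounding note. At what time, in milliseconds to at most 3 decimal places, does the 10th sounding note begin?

note 10 onset = 9b = 3121.387ms

1. 0.0ms @ 0 + 520.231ms (3/2)
2. 520.231ms @ 3/2 + 260.116ms (3/4)
3. 780.347ms @ 9/4 + 260.116ms (3/4)
4. 1040.462ms @ 3 + 208.092ms (3/5)
5. 1248.555ms @ 18/5 + 208.092ms (3/5)
6. 1456.647ms @ 21/5 + 208.092ms (3/5)
7. 1664.74ms @ 24/5 + 208.092ms (3/5)
8. 1872.832ms @ 27/5 + 728.324ms (21/10)
9. 2601.156ms @ 15/2 + 520.231ms (3/2)
10. 3121.387ms @ 9 + 520.231ms (3/2)
11. 3641.618ms @ 21/2 + 260.116ms (3/4)
12. 3901.734ms @ 45/4 + 260.116ms (3/4)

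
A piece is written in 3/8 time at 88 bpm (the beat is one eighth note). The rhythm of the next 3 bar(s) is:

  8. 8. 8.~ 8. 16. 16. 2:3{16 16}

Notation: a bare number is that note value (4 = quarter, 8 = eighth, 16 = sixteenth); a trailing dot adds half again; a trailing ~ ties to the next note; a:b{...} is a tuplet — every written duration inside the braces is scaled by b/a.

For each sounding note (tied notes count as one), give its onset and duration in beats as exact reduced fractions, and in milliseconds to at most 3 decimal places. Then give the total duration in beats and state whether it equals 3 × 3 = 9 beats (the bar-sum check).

1) 0.0ms=0b +1022.727ms=3/2b
2) 1022.727ms=3/2b +1022.727ms=3/2b
3) 2045.455ms=3b +2045.455ms=3b
4) 4090.909ms=6b +511.364ms=3/4b
5) 4602.273ms=27/4b +511.364ms=3/4b
6) 5113.636ms=15/2b +511.364ms=3/4b
7) 5625.0ms=33/4b +511.364ms=3/4b
Σ=9b of 9 (88bpm 3/8) — PASS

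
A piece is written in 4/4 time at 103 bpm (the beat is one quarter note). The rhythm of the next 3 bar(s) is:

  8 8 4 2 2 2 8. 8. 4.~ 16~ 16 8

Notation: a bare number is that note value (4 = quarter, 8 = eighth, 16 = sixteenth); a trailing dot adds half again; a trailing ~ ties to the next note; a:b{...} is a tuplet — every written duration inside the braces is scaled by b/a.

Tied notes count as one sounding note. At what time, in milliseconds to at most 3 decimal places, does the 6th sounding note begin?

1. 0.0ms @ 0 + 291.262ms (1/2)
2. 291.262ms @ 1/2 + 291.262ms (1/2)
3. 582.524ms @ 1 + 582.524ms (1)
4. 1165.049ms @ 2 + 1165.049ms (2)
5. 2330.097ms @ 4 + 1165.049ms (2)
6. 3495.146ms @ 6 + 1165.049ms (2)
7. 4660.194ms @ 8 + 436.893ms (3/4)
8. 5097.087ms @ 35/4 + 436.893ms (3/4)
9. 5533.981ms @ 19/2 + 1165.049ms (2)
10. 6699.029ms @ 23/2 + 291.262ms (1/2)

note 6 onset = 6b = 3495.146ms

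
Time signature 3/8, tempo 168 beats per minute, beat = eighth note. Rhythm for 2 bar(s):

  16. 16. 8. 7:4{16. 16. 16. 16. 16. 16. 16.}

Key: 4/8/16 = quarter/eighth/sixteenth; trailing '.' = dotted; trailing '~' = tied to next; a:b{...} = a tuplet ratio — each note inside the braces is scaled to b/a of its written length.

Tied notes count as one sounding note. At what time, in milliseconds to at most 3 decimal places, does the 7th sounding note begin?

note 7 onset = 30/7b = 1530.612ms

1. 0.0ms @ 0 + 267.857ms (3/4)
2. 267.857ms @ 3/4 + 267.857ms (3/4)
3. 535.714ms @ 3/2 + 535.714ms (3/2)
4. 1071.429ms @ 3 + 153.061ms (3/7)
5. 1224.49ms @ 24/7 + 153.061ms (3/7)
6. 1377.551ms @ 27/7 + 153.061ms (3/7)
7. 1530.612ms @ 30/7 + 153.061ms (3/7)
8. 1683.673ms @ 33/7 + 153.061ms (3/7)
9. 1836.735ms @ 36/7 + 153.061ms (3/7)
10. 1989.796ms @ 39/7 + 153.061ms (3/7)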